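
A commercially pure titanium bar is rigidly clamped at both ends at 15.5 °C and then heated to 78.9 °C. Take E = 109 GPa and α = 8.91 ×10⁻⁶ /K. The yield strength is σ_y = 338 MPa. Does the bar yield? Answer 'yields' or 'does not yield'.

does not yield

ΔT = 63.40 K. Constrained thermal stress σ = E·α·ΔT = 109.0×10³ MPa × 8.91×10⁻⁶ × 63.40 = 61.6 MPa (compressive).
Compare to σ_y = 338 MPa: σ < σ_y, so it does not yield.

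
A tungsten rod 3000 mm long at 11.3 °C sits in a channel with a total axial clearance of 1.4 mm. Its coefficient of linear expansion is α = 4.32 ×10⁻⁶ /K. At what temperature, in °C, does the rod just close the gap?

α·L₀·ΔT = 1.4 mm ⇒ ΔT = 1.4 / (4.32×10⁻⁶ × 3000.0) = 108.0 K.
T = 11.3 + 108.0 = 119.3 °C.

119 °C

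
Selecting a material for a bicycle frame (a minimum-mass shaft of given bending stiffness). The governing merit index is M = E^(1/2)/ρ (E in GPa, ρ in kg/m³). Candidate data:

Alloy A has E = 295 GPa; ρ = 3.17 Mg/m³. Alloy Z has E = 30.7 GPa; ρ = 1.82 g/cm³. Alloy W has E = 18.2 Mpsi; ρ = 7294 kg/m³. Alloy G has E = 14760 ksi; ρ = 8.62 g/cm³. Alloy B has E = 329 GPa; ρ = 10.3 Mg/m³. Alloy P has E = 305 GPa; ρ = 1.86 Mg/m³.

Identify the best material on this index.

Putting every candidate on a common basis:
  alloy A: E = 295.0 GPa, ρ = 3170 kg/m³
  alloy Z: E = 30.70 GPa, ρ = 1820 kg/m³
  alloy W: E = 125.5 GPa, ρ = 7294 kg/m³
  alloy G: E = 101.8 GPa, ρ = 8620 kg/m³
  alloy B: E = 329.0 GPa, ρ = 10300 kg/m³
  alloy P: E = 305.0 GPa, ρ = 1860 kg/m³
  alloy P: M = 9.39×10⁻³
  alloy A: M = 5.42×10⁻³
  alloy Z: M = 3.04×10⁻³
  alloy B: M = 1.76×10⁻³
  alloy W: M = 1.54×10⁻³
  alloy G: M = 1.17×10⁻³
Highest index: alloy P.

alloy P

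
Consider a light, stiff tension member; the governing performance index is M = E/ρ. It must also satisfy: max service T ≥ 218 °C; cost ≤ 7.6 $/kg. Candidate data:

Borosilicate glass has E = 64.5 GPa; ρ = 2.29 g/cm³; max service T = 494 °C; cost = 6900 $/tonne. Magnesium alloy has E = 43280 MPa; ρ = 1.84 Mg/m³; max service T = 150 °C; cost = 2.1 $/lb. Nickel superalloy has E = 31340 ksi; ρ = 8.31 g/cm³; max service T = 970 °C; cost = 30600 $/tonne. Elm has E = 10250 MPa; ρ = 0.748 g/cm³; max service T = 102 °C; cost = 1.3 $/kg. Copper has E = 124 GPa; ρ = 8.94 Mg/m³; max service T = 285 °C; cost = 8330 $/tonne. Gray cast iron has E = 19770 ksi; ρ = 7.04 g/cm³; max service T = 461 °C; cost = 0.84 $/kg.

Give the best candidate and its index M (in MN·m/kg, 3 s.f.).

borosilicate glass, M = 28.2 MN·m/kg

Screen on constraints: max service T ≥ 218 °C; cost ≤ 7.6 $/kg. Survivors: borosilicate glass, gray cast iron.
In SI units:
  borosilicate glass: E = 64.50 GPa, ρ = 2290 kg/m³
  gray cast iron: E = 136.3 GPa, ρ = 7040 kg/m³
  borosilicate glass: M = 28.2 MN·m/kg
  gray cast iron: M = 19.4 MN·m/kg
The maximum is for borosilicate glass.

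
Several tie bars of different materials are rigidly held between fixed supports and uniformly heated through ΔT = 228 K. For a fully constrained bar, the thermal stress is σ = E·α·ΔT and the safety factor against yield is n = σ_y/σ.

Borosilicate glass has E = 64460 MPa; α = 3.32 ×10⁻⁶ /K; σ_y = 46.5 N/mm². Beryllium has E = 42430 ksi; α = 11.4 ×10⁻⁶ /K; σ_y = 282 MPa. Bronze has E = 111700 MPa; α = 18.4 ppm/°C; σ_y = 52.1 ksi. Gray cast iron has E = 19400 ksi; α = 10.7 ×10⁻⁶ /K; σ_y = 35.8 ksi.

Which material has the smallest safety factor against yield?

beryllium

With everything in SI (GPa, ×10⁻⁶/K, MPa):
  borosilicate glass: E = 64.46, α = 3.32, σ_y = 46.50 → σ = 48.8 MPa, n = 0.953
  beryllium: E = 292.5, α = 11.4, σ_y = 282.0 → σ = 760 MPa, n = 0.371
  bronze: E = 111.7, α = 18.4, σ_y = 359.2 → σ = 469 MPa, n = 0.767
  gray cast iron: E = 133.8, α = 10.7, σ_y = 246.8 → σ = 326 MPa, n = 0.756
The minimum is beryllium at n = 0.371.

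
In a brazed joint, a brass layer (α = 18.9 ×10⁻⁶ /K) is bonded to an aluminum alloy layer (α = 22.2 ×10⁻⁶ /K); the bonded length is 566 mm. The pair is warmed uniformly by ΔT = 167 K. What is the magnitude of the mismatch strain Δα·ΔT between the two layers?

5.51×10⁻⁴

Δα = |18.9 − 22.2|×10⁻⁶/K = 3.30×10⁻⁶/K.
Mismatch strain = Δα·ΔT = 3.30×10⁻⁶ × 167.0 = 5.51×10⁻⁴.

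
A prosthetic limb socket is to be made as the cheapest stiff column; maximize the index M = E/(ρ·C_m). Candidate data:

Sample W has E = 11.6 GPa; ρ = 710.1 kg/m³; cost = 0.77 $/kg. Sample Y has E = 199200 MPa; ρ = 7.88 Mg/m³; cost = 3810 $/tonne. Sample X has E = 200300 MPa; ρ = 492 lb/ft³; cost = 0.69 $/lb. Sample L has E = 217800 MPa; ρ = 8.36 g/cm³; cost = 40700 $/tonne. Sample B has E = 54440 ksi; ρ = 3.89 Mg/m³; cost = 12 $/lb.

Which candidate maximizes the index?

sample W

Convert each candidate to consistent units, then evaluate M:
  sample W: E = 11.60 GPa, ρ = 710.1 kg/m³, cost = 0.7700 $/kg
  sample Y: E = 199.2 GPa, ρ = 7880 kg/m³, cost = 3.810 $/kg
  sample X: E = 200.3 GPa, ρ = 7881 kg/m³, cost = 1.521 $/kg
  sample L: E = 217.8 GPa, ρ = 8360 kg/m³, cost = 40.70 $/kg
  sample B: E = 375.4 GPa, ρ = 3890 kg/m³, cost = 26.46 $/kg
  sample W: M = 21.2 MN·m per $
  sample X: M = 16.7 MN·m per $
  sample Y: M = 6.63 MN·m per $
  sample B: M = 3.65 MN·m per $
  sample L: M = 0.640 MN·m per $
Highest index: sample W.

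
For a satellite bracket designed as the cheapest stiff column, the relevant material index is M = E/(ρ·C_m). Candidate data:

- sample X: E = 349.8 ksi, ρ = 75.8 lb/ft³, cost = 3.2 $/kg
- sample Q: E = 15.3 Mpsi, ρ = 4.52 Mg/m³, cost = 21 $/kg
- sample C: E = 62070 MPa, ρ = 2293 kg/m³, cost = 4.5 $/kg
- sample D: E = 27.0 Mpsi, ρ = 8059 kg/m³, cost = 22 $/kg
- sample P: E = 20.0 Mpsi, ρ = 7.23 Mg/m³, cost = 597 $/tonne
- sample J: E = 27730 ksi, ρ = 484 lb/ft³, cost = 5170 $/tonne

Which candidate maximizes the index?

sample P

Putting every candidate on a common basis:
  sample X: E = 2.412 GPa, ρ = 1214 kg/m³, cost = 3.200 $/kg
  sample Q: E = 105.5 GPa, ρ = 4520 kg/m³, cost = 21.00 $/kg
  sample C: E = 62.07 GPa, ρ = 2293 kg/m³, cost = 4.500 $/kg
  sample D: E = 186.2 GPa, ρ = 8059 kg/m³, cost = 22.00 $/kg
  sample P: E = 137.9 GPa, ρ = 7230 kg/m³, cost = 0.5970 $/kg
  sample J: E = 191.2 GPa, ρ = 7753 kg/m³, cost = 5.170 $/kg
  sample P: M = 31.9 MN·m per $
  sample C: M = 6.02 MN·m per $
  sample J: M = 4.77 MN·m per $
  sample Q: M = 1.11 MN·m per $
  sample D: M = 1.05 MN·m per $
  sample X: M = 0.621 MN·m per $
Sample P ranks first.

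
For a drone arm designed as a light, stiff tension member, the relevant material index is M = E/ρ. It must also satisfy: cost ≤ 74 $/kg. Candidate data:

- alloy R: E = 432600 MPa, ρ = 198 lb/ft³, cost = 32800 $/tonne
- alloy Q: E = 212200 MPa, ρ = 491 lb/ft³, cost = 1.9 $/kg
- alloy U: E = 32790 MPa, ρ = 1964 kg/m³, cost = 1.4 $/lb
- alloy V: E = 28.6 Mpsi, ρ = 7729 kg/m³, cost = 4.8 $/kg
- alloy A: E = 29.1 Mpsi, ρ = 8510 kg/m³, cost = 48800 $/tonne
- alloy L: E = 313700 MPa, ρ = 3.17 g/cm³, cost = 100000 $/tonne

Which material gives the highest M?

alloy R

Screen on constraints: cost ≤ 74 $/kg. Survivors: alloy R, alloy Q, alloy U, alloy V, alloy A.
In SI units:
  alloy R: E = 432.6 GPa, ρ = 3172 kg/m³
  alloy Q: E = 212.2 GPa, ρ = 7865 kg/m³
  alloy U: E = 32.79 GPa, ρ = 1964 kg/m³
  alloy V: E = 197.2 GPa, ρ = 7729 kg/m³
  alloy A: E = 200.6 GPa, ρ = 8510 kg/m³
  alloy R: M = 136 MN·m/kg
  alloy Q: M = 27.0 MN·m/kg
  alloy V: M = 25.5 MN·m/kg
  alloy A: M = 23.6 MN·m/kg
  alloy U: M = 16.7 MN·m/kg
Alloy R has the largest M.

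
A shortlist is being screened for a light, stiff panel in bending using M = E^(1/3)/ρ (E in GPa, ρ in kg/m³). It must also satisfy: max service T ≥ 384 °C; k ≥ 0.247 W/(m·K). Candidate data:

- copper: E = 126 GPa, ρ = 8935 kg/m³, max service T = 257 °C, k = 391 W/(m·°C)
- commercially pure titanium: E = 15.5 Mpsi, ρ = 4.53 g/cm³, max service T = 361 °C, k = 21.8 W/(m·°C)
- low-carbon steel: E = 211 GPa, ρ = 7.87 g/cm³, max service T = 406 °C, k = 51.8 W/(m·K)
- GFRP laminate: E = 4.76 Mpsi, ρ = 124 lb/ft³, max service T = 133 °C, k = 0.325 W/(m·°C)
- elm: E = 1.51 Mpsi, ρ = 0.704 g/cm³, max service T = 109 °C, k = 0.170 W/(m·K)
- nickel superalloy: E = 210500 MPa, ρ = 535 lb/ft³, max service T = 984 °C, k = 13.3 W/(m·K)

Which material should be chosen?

Screen on constraints: max service T ≥ 384 °C; k ≥ 0.247 W/(m·K). Survivors: low-carbon steel, nickel superalloy.
Putting every candidate on a common basis:
  low-carbon steel: E = 211.0 GPa, ρ = 7870 kg/m³
  nickel superalloy: E = 210.5 GPa, ρ = 8570 kg/m³
  low-carbon steel: M = 0.756×10⁻³
  nickel superalloy: M = 0.694×10⁻³
Low-carbon steel ranks first.

low-carbon steel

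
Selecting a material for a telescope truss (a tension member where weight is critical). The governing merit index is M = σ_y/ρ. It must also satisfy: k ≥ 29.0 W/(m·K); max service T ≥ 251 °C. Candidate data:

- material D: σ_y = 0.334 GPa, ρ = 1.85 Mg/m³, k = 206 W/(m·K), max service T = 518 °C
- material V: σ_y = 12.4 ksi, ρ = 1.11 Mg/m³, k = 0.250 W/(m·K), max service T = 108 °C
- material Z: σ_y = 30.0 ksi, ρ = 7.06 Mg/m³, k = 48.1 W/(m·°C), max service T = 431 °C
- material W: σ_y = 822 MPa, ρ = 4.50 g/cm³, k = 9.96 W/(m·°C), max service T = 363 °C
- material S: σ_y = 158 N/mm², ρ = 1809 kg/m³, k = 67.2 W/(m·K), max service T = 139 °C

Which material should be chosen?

Screen on constraints: k ≥ 29.0 W/(m·K); max service T ≥ 251 °C. Survivors: material D, material Z.
After converting to SI:
  material D: σ_y = 334.0 MPa, ρ = 1850 kg/m³
  material Z: σ_y = 206.8 MPa, ρ = 7060 kg/m³
  material D: M = 181 kN·m/kg
  material Z: M = 29.3 kN·m/kg
Material D has the largest M.

material D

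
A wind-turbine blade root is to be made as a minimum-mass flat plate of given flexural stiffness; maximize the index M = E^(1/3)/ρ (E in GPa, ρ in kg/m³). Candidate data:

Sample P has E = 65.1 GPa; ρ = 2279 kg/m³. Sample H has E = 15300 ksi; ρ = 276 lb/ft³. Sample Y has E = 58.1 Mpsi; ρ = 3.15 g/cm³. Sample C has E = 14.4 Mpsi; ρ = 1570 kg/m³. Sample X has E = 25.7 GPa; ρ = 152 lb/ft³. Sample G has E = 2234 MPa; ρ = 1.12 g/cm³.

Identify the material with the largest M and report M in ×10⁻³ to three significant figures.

Convert each candidate to consistent units, then evaluate M:
  sample P: E = 65.10 GPa, ρ = 2279 kg/m³
  sample H: E = 105.5 GPa, ρ = 4421 kg/m³
  sample Y: E = 400.6 GPa, ρ = 3150 kg/m³
  sample C: E = 99.28 GPa, ρ = 1570 kg/m³
  sample X: E = 25.70 GPa, ρ = 2435 kg/m³
  sample G: E = 2.234 GPa, ρ = 1120 kg/m³
  sample C: M = 2.95×10⁻³
  sample Y: M = 2.34×10⁻³
  sample P: M = 1.77×10⁻³
  sample X: M = 1.21×10⁻³
  sample G: M = 1.17×10⁻³
  sample H: M = 1.07×10⁻³
Sample C has the largest M.

sample C, M = 2.95×10⁻³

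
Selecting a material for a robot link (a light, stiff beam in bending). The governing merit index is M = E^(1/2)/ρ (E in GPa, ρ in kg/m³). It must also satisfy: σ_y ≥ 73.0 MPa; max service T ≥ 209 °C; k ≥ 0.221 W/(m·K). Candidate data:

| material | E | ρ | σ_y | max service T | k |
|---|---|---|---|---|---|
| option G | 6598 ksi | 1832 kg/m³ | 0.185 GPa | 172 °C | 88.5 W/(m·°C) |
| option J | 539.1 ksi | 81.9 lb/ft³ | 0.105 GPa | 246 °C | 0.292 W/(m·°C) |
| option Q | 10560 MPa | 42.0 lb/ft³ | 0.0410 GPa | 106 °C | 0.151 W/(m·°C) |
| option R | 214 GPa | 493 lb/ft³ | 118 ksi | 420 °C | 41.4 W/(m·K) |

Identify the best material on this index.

Screen on constraints: σ_y ≥ 73.0 MPa; max service T ≥ 209 °C; k ≥ 0.221 W/(m·K). Survivors: option J, option R.
After converting to SI:
  option J: E = 3.717 GPa, ρ = 1312 kg/m³
  option R: E = 214.0 GPa, ρ = 7897 kg/m³
  option R: M = 1.85×10⁻³
  option J: M = 1.47×10⁻³
Option R ranks first.

option R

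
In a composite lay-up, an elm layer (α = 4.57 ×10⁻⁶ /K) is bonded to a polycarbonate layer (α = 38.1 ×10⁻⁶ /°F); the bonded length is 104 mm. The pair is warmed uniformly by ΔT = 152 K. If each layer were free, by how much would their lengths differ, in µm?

1010 µm

polycarbonate: α = 38.1×10⁻⁶/°F × 9/5 = 68.6×10⁻⁶/K.
Δα = |4.57 − 68.6|×10⁻⁶/K = 64.0×10⁻⁶/K.
ΔL_mismatch = Δα·L·ΔT = 64.0×10⁻⁶ × 104.0 mm × 152.0 K = 1010 µm.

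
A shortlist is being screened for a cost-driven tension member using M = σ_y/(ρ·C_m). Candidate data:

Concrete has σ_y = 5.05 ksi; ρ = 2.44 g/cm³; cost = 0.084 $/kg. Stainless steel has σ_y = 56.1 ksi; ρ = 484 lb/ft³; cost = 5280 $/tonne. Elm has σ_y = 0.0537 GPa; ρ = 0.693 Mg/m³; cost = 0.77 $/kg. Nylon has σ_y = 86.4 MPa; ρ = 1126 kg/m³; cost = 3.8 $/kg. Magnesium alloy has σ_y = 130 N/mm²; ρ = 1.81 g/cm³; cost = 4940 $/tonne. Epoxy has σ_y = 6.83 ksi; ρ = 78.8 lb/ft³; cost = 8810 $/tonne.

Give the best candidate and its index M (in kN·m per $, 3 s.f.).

concrete, M = 170 kN·m per $

Putting every candidate on a common basis:
  concrete: σ_y = 34.82 MPa, ρ = 2440 kg/m³, cost = 0.08400 $/kg
  stainless steel: σ_y = 386.8 MPa, ρ = 7753 kg/m³, cost = 5.280 $/kg
  elm: σ_y = 53.70 MPa, ρ = 693.0 kg/m³, cost = 0.7700 $/kg
  nylon: σ_y = 86.40 MPa, ρ = 1126 kg/m³, cost = 3.800 $/kg
  magnesium alloy: σ_y = 130.0 MPa, ρ = 1810 kg/m³, cost = 4.940 $/kg
  epoxy: σ_y = 47.09 MPa, ρ = 1262 kg/m³, cost = 8.810 $/kg
  concrete: M = 170 kN·m per $
  elm: M = 101 kN·m per $
  nylon: M = 20.2 kN·m per $
  magnesium alloy: M = 14.5 kN·m per $
  stainless steel: M = 9.45 kN·m per $
  epoxy: M = 4.23 kN·m per $
Concrete has the largest M.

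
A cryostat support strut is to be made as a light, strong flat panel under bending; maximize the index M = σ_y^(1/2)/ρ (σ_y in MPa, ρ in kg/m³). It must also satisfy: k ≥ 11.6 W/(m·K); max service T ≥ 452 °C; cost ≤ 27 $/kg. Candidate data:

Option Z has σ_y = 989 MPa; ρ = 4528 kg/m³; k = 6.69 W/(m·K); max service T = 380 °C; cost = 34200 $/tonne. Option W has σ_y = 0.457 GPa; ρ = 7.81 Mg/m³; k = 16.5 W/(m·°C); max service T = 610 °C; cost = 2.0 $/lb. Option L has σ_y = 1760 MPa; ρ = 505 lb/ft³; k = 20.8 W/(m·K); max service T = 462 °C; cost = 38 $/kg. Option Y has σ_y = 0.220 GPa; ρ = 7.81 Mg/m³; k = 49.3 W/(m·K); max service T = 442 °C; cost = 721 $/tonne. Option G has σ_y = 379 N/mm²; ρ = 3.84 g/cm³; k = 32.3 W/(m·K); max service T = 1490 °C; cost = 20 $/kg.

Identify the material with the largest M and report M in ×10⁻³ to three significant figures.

Screen on constraints: k ≥ 11.6 W/(m·K); max service T ≥ 452 °C; cost ≤ 27 $/kg. Survivors: option W, option G.
Normalizing units and computing the index:
  option W: σ_y = 457.0 MPa, ρ = 7810 kg/m³
  option G: σ_y = 379.0 MPa, ρ = 3840 kg/m³
  option G: M = 5.07×10⁻³
  option W: M = 2.74×10⁻³
Option G has the largest M.

option G, M = 5.07×10⁻³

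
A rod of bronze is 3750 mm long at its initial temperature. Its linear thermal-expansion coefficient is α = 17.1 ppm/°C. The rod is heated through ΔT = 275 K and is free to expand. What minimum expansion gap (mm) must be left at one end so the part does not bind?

17.6 mm

ΔL = α·L₀·ΔT = 17.1×10⁻⁶ × 3750 mm × 275.0 K = 17.6 mm.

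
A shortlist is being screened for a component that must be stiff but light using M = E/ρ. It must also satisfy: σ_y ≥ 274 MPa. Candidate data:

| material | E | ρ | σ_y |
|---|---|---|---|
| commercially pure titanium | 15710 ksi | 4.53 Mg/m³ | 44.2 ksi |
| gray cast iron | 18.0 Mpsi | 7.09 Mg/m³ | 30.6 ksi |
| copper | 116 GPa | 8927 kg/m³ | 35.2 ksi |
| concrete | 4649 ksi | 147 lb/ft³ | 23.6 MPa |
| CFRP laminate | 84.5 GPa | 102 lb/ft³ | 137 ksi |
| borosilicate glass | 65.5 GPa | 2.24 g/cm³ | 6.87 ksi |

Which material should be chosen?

CFRP laminate

Screen on constraints: σ_y ≥ 274 MPa. Survivors: commercially pure titanium, CFRP laminate.
Normalizing units and computing the index:
  commercially pure titanium: E = 108.3 GPa, ρ = 4530 kg/m³
  CFRP laminate: E = 84.50 GPa, ρ = 1634 kg/m³
  CFRP laminate: M = 51.7 MN·m/kg
  commercially pure titanium: M = 23.9 MN·m/kg
CFRP laminate ranks first.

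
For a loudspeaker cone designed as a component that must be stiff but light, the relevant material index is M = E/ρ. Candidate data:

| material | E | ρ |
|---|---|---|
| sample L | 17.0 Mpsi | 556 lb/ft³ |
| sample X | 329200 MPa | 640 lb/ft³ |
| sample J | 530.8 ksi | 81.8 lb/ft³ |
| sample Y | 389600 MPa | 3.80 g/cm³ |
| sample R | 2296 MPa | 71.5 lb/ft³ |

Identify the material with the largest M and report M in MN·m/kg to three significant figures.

Normalizing units and computing the index:
  sample L: E = 117.2 GPa, ρ = 8906 kg/m³
  sample X: E = 329.2 GPa, ρ = 10250 kg/m³
  sample J: E = 3.660 GPa, ρ = 1310 kg/m³
  sample Y: E = 389.6 GPa, ρ = 3800 kg/m³
  sample R: E = 2.296 GPa, ρ = 1145 kg/m³
  sample Y: M = 103 MN·m/kg
  sample X: M = 32.1 MN·m/kg
  sample L: M = 13.2 MN·m/kg
  sample J: M = 2.79 MN·m/kg
  sample R: M = 2.00 MN·m/kg
Sample Y ranks first.

sample Y, M = 103 MN·m/kg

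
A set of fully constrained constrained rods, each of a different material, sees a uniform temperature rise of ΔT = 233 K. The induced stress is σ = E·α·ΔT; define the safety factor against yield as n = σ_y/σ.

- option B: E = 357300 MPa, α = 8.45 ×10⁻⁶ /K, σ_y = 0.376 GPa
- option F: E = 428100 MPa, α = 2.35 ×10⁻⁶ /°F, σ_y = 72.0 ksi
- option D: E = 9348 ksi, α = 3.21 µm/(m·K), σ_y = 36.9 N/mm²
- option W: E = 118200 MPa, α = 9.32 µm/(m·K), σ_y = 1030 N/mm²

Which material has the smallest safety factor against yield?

option B

Converting E to GPa, α to ×10⁻⁶/K, σ_y to MPa, then σ and n for each:
  option B: E = 357.3, α = 8.45, σ_y = 376.0 → σ = 703 MPa, n = 0.534
  option F: E = 428.1, α = 4.23, σ_y = 496.4 → σ = 422 MPa, n = 1.18
  option D: E = 64.45, α = 3.21, σ_y = 36.90 → σ = 48.2 MPa, n = 0.765
  option W: E = 118.2, α = 9.32, σ_y = 1030 → σ = 257 MPa, n = 4.01
The minimum is option B at n = 0.534.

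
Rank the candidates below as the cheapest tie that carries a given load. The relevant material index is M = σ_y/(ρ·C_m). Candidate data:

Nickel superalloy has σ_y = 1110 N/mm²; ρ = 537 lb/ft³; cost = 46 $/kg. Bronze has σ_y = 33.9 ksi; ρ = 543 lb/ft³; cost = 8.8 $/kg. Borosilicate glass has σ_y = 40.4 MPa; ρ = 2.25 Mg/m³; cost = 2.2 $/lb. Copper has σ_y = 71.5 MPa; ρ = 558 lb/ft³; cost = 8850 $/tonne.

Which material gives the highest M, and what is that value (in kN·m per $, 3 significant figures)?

After converting to SI:
  nickel superalloy: σ_y = 1110 MPa, ρ = 8602 kg/m³, cost = 46.00 $/kg
  bronze: σ_y = 233.7 MPa, ρ = 8698 kg/m³, cost = 8.800 $/kg
  borosilicate glass: σ_y = 40.40 MPa, ρ = 2250 kg/m³, cost = 4.850 $/kg
  copper: σ_y = 71.50 MPa, ρ = 8938 kg/m³, cost = 8.850 $/kg
  borosilicate glass: M = 3.70 kN·m per $
  bronze: M = 3.05 kN·m per $
  nickel superalloy: M = 2.81 kN·m per $
  copper: M = 0.904 kN·m per $
Borosilicate glass ranks first.

borosilicate glass, M = 3.70 kN·m per $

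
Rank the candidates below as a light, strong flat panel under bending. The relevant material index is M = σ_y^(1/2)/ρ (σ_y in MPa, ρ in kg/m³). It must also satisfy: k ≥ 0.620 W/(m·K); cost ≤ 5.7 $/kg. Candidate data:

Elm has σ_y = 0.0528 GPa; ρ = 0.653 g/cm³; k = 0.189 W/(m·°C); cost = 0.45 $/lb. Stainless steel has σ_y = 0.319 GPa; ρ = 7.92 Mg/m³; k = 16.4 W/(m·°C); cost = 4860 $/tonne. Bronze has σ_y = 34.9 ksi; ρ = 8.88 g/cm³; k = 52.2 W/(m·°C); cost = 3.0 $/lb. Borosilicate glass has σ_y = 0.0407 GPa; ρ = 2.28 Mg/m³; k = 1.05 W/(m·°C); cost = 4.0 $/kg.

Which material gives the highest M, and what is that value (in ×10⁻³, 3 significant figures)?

Screen on constraints: k ≥ 0.620 W/(m·K); cost ≤ 5.7 $/kg. Survivors: stainless steel, borosilicate glass.
Putting every candidate on a common basis:
  stainless steel: σ_y = 319.0 MPa, ρ = 7920 kg/m³
  borosilicate glass: σ_y = 40.70 MPa, ρ = 2280 kg/m³
  borosilicate glass: M = 2.80×10⁻³
  stainless steel: M = 2.26×10⁻³
The maximum is for borosilicate glass.

borosilicate glass, M = 2.80×10⁻³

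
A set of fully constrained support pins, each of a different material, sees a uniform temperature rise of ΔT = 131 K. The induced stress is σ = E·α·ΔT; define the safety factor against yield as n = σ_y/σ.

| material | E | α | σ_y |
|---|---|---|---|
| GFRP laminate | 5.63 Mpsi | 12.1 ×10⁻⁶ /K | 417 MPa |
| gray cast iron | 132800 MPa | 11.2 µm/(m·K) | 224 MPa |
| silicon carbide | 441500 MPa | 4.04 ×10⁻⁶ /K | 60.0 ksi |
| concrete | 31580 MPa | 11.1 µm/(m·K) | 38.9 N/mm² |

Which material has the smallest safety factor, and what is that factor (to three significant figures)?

concrete, n = 0.847

With everything in SI (GPa, ×10⁻⁶/K, MPa):
  GFRP laminate: E = 38.82, α = 12.1, σ_y = 417.0 → σ = 61.5 MPa, n = 6.78
  gray cast iron: E = 132.8, α = 11.2, σ_y = 224.0 → σ = 195 MPa, n = 1.15
  silicon carbide: E = 441.5, α = 4.04, σ_y = 413.7 → σ = 234 MPa, n = 1.77
  concrete: E = 31.58, α = 11.1, σ_y = 38.90 → σ = 45.9 MPa, n = 0.847
Smallest n: concrete with n = 0.847.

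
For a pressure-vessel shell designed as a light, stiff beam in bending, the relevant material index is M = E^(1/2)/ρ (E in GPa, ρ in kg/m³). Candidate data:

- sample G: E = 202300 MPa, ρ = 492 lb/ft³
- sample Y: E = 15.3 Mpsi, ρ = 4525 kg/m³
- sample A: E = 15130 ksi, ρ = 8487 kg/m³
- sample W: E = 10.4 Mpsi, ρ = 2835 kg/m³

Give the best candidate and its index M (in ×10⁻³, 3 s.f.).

In SI units:
  sample G: E = 202.3 GPa, ρ = 7881 kg/m³
  sample Y: E = 105.5 GPa, ρ = 4525 kg/m³
  sample A: E = 104.3 GPa, ρ = 8487 kg/m³
  sample W: E = 71.71 GPa, ρ = 2835 kg/m³
  sample W: M = 2.99×10⁻³
  sample Y: M = 2.27×10⁻³
  sample G: M = 1.80×10⁻³
  sample A: M = 1.20×10⁻³
Sample W ranks first.

sample W, M = 2.99×10⁻³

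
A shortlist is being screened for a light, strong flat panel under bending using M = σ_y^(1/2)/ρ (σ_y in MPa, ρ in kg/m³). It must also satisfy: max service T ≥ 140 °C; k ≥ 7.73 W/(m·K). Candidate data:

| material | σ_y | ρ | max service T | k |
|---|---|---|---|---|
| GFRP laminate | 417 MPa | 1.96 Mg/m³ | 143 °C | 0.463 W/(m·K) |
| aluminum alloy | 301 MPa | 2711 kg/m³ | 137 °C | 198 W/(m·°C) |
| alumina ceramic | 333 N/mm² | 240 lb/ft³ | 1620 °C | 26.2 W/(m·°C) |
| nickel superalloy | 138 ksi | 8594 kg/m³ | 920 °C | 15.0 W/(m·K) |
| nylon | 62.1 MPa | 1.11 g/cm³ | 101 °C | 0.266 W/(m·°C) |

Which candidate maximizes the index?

alumina ceramic

Screen on constraints: max service T ≥ 140 °C; k ≥ 7.73 W/(m·K). Survivors: alumina ceramic, nickel superalloy.
Normalizing units and computing the index:
  alumina ceramic: σ_y = 333.0 MPa, ρ = 3844 kg/m³
  nickel superalloy: σ_y = 951.5 MPa, ρ = 8594 kg/m³
  alumina ceramic: M = 4.75×10⁻³
  nickel superalloy: M = 3.59×10⁻³
The maximum is for alumina ceramic.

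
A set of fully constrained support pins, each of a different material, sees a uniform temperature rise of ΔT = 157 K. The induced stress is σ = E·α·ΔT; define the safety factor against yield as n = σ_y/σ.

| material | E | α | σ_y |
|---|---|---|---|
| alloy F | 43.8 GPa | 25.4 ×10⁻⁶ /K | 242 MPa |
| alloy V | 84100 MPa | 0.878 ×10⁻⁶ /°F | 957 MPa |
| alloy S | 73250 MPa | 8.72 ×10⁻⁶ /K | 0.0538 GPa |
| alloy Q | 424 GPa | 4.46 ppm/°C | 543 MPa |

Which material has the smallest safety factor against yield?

alloy S

With everything in SI (GPa, ×10⁻⁶/K, MPa):
  alloy F: E = 43.80, α = 25.4, σ_y = 242.0 → σ = 175 MPa, n = 1.39
  alloy V: E = 84.10, α = 1.58, σ_y = 957.0 → σ = 20.9 MPa, n = 45.9
  alloy S: E = 73.25, α = 8.72, σ_y = 53.80 → σ = 100 MPa, n = 0.536
  alloy Q: E = 424.0, α = 4.46, σ_y = 543.0 → σ = 297 MPa, n = 1.83
Smallest n: alloy S with n = 0.536.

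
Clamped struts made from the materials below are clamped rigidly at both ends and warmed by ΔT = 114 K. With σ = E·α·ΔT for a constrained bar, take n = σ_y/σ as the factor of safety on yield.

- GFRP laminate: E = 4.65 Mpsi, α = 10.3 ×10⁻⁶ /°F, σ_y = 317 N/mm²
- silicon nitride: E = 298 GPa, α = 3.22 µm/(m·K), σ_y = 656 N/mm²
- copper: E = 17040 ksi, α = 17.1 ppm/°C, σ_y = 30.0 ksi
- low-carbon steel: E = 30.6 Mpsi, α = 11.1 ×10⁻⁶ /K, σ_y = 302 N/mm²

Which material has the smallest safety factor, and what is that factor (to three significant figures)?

Converting E to GPa, α to ×10⁻⁶/K, σ_y to MPa, then σ and n for each:
  GFRP laminate: E = 32.06, α = 18.5, σ_y = 317.0 → σ = 67.8 MPa, n = 4.68
  silicon nitride: E = 298.0, α = 3.22, σ_y = 656.0 → σ = 109 MPa, n = 6.00
  copper: E = 117.5, α = 17.1, σ_y = 206.8 → σ = 229 MPa, n = 0.903
  low-carbon steel: E = 211.0, α = 11.1, σ_y = 302.0 → σ = 267 MPa, n = 1.13
Copper has the lowest safety factor, n = 0.903.

copper, n = 0.903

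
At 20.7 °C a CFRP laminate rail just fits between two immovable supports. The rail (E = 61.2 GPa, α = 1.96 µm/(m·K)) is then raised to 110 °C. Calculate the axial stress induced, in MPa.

ΔT = 89.30 K. Constrained thermal stress σ = E·α·ΔT = 61.20×10³ MPa × 1.96×10⁻⁶ × 89.30 = 10.7 MPa (compressive).

10.7 MPa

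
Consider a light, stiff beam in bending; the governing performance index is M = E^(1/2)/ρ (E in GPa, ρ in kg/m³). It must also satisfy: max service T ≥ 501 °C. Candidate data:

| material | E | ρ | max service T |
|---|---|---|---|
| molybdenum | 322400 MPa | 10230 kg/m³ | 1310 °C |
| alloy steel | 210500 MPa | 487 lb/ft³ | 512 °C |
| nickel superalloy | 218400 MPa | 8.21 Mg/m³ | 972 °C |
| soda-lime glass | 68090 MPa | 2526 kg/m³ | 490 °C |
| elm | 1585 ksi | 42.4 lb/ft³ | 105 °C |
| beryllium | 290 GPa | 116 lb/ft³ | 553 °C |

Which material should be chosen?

beryllium

Screen on constraints: max service T ≥ 501 °C. Survivors: molybdenum, alloy steel, nickel superalloy, beryllium.
Putting every candidate on a common basis:
  molybdenum: E = 322.4 GPa, ρ = 10230 kg/m³
  alloy steel: E = 210.5 GPa, ρ = 7801 kg/m³
  nickel superalloy: E = 218.4 GPa, ρ = 8210 kg/m³
  beryllium: E = 290.0 GPa, ρ = 1858 kg/m³
  beryllium: M = 9.16×10⁻³
  alloy steel: M = 1.86×10⁻³
  nickel superalloy: M = 1.80×10⁻³
  molybdenum: M = 1.76×10⁻³
The maximum is for beryllium.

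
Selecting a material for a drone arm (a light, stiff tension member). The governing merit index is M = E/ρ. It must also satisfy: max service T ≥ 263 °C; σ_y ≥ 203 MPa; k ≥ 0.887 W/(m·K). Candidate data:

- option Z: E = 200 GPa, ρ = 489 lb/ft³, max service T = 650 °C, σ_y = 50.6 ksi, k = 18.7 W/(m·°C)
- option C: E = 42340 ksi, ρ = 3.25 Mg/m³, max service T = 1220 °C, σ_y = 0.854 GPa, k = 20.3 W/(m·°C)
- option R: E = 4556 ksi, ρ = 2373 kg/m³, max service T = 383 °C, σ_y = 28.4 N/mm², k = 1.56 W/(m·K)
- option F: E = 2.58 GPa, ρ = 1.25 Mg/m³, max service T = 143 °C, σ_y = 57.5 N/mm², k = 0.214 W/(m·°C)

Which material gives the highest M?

option C

Screen on constraints: max service T ≥ 263 °C; σ_y ≥ 203 MPa; k ≥ 0.887 W/(m·K). Survivors: option Z, option C.
Normalizing units and computing the index:
  option Z: E = 200.0 GPa, ρ = 7833 kg/m³
  option C: E = 291.9 GPa, ρ = 3250 kg/m³
  option C: M = 89.8 MN·m/kg
  option Z: M = 25.5 MN·m/kg
Highest index: option C.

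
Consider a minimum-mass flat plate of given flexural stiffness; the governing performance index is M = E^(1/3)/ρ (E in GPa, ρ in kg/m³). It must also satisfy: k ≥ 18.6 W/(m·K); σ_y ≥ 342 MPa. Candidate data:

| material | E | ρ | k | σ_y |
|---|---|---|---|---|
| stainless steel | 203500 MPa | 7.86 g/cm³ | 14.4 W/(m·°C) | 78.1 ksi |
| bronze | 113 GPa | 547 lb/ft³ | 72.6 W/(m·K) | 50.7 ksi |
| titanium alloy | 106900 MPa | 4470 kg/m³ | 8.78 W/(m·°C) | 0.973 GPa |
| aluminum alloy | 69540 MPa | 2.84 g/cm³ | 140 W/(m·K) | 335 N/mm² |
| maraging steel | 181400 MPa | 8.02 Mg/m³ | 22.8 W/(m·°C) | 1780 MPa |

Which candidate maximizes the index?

maraging steel

Screen on constraints: k ≥ 18.6 W/(m·K); σ_y ≥ 342 MPa. Survivors: bronze, maraging steel.
After converting to SI:
  bronze: E = 113.0 GPa, ρ = 8762 kg/m³
  maraging steel: E = 181.4 GPa, ρ = 8020 kg/m³
  maraging steel: M = 0.706×10⁻³
  bronze: M = 0.552×10⁻³
Maraging steel ranks first.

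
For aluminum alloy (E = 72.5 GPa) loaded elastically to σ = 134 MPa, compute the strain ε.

1.85×10⁻³

ε = σ/E = 134 / 72500 = 1.85×10⁻³.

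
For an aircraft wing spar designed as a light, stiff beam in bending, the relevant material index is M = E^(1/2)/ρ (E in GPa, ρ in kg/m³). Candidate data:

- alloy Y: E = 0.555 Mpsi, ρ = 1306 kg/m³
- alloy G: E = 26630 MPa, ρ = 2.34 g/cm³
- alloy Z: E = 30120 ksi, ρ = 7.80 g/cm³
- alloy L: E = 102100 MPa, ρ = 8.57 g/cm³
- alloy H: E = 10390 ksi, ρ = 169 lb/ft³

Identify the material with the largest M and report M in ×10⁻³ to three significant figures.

Normalizing units and computing the index:
  alloy Y: E = 3.827 GPa, ρ = 1306 kg/m³
  alloy G: E = 26.63 GPa, ρ = 2340 kg/m³
  alloy Z: E = 207.7 GPa, ρ = 7800 kg/m³
  alloy L: E = 102.1 GPa, ρ = 8570 kg/m³
  alloy H: E = 71.64 GPa, ρ = 2707 kg/m³
  alloy H: M = 3.13×10⁻³
  alloy G: M = 2.21×10⁻³
  alloy Z: M = 1.85×10⁻³
  alloy Y: M = 1.50×10⁻³
  alloy L: M = 1.18×10⁻³
Alloy H has the largest M.

alloy H, M = 3.13×10⁻³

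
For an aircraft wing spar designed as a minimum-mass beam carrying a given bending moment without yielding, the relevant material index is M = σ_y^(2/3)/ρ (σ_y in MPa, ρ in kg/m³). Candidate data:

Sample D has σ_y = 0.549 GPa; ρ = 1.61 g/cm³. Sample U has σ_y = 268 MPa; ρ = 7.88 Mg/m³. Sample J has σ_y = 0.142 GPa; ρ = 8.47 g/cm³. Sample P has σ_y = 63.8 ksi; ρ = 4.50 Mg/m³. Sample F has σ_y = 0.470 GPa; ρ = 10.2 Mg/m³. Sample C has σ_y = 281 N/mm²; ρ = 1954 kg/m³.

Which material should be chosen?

In SI units:
  sample D: σ_y = 549.0 MPa, ρ = 1610 kg/m³
  sample U: σ_y = 268.0 MPa, ρ = 7880 kg/m³
  sample J: σ_y = 142.0 MPa, ρ = 8470 kg/m³
  sample P: σ_y = 439.9 MPa, ρ = 4500 kg/m³
  sample F: σ_y = 470.0 MPa, ρ = 10200 kg/m³
  sample C: σ_y = 281.0 MPa, ρ = 1954 kg/m³
  sample D: M = 41.6×10⁻³
  sample C: M = 22.0×10⁻³
  sample P: M = 12.9×10⁻³
  sample F: M = 5.93×10⁻³
  sample U: M = 5.28×10⁻³
  sample J: M = 3.21×10⁻³
The maximum is for sample D.

sample D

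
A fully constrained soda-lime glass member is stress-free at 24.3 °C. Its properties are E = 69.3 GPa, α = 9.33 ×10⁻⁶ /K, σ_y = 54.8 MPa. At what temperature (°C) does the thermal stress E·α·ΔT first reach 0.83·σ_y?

94.6 °C

E·α·ΔT = 45.48 MPa ⇒ ΔT = 45.48 / (69.30×10³ × 9.33×10⁻⁶) = 70.35 K.
T = 24.3 + 70.35 = 94.65 °C.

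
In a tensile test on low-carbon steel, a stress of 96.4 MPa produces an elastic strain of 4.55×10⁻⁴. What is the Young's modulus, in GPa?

E = σ/ε = 96.4 MPa / 4.55×10⁻⁴ = 211900 MPa = 212 GPa.

212 GPa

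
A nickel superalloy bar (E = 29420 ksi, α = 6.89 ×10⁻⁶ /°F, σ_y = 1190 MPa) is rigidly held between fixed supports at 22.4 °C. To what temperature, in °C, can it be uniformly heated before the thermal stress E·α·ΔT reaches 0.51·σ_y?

E = 29420 ksi = 202.8 GPa.
α = 6.89×10⁻⁶/°F × 9/5 = 12.4×10⁻⁶/K.
E·α·ΔT = 606.9 MPa ⇒ ΔT = 606.9 / (202.8×10³ × 12.4×10⁻⁶) = 241.2 K.
T = 22.4 + 241.2 = 263.6 °C.

264 °C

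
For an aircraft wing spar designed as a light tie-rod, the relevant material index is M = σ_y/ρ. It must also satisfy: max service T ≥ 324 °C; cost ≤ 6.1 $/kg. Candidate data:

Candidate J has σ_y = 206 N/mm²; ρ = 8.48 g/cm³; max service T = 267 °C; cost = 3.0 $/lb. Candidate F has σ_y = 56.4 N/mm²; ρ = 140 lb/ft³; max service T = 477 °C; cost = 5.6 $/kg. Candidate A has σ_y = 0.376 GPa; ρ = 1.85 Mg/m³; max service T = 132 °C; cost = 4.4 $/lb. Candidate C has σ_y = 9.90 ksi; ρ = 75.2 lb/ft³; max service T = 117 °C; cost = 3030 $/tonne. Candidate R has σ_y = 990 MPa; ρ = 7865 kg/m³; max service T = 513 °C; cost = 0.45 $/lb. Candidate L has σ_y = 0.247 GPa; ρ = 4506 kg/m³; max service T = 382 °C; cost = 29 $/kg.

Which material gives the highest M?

candidate R

Screen on constraints: max service T ≥ 324 °C; cost ≤ 6.1 $/kg. Survivors: candidate F, candidate R.
Convert each candidate to consistent units, then evaluate M:
  candidate F: σ_y = 56.40 MPa, ρ = 2243 kg/m³
  candidate R: σ_y = 990.0 MPa, ρ = 7865 kg/m³
  candidate R: M = 126 kN·m/kg
  candidate F: M = 25.1 kN·m/kg
The maximum is for candidate R.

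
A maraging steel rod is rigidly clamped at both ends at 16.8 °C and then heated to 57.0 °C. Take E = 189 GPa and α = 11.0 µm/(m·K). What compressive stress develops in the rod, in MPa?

83.6 MPa

ΔT = 40.20 K. Constrained thermal stress σ = E·α·ΔT = 189.0×10³ MPa × 11.0×10⁻⁶ × 40.20 = 83.6 MPa (compressive).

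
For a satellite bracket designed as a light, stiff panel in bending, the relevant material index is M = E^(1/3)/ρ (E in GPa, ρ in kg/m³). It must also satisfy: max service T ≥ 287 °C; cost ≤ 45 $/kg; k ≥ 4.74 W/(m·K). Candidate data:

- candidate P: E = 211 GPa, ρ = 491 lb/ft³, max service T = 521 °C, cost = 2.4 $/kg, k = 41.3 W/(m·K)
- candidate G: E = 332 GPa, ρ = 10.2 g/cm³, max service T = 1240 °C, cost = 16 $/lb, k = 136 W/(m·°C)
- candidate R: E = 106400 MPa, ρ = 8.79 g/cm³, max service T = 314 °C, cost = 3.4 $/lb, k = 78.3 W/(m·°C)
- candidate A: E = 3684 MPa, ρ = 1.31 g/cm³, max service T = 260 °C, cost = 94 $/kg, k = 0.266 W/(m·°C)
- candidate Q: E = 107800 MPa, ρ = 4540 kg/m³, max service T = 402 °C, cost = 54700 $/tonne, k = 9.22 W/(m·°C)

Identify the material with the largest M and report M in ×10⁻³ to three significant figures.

Screen on constraints: max service T ≥ 287 °C; cost ≤ 45 $/kg; k ≥ 4.74 W/(m·K). Survivors: candidate P, candidate G, candidate R.
Convert each candidate to consistent units, then evaluate M:
  candidate P: E = 211.0 GPa, ρ = 7865 kg/m³
  candidate G: E = 332.0 GPa, ρ = 10200 kg/m³
  candidate R: E = 106.4 GPa, ρ = 8790 kg/m³
  candidate P: M = 0.757×10⁻³
  candidate G: M = 0.679×10⁻³
  candidate R: M = 0.539×10⁻³
Highest index: candidate P.

candidate P, M = 0.757×10⁻³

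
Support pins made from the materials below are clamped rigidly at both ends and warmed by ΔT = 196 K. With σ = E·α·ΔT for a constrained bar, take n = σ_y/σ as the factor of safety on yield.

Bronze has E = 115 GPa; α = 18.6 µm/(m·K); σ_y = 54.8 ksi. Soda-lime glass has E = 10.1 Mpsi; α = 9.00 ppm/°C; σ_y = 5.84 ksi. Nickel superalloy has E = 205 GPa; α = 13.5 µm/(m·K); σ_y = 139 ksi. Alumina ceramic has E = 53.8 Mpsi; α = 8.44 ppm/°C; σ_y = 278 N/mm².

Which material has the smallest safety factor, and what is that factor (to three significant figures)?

Per material, after unit conversion:
  bronze: E = 115.0, α = 18.6, σ_y = 377.8 → σ = 419 MPa, n = 0.901
  soda-lime glass: E = 69.64, α = 9.00, σ_y = 40.27 → σ = 123 MPa, n = 0.328
  nickel superalloy: E = 205.0, α = 13.5, σ_y = 958.4 → σ = 542 MPa, n = 1.77
  alumina ceramic: E = 370.9, α = 8.44, σ_y = 278.0 → σ = 614 MPa, n = 0.453
The minimum is soda-lime glass at n = 0.328.

soda-lime glass, n = 0.328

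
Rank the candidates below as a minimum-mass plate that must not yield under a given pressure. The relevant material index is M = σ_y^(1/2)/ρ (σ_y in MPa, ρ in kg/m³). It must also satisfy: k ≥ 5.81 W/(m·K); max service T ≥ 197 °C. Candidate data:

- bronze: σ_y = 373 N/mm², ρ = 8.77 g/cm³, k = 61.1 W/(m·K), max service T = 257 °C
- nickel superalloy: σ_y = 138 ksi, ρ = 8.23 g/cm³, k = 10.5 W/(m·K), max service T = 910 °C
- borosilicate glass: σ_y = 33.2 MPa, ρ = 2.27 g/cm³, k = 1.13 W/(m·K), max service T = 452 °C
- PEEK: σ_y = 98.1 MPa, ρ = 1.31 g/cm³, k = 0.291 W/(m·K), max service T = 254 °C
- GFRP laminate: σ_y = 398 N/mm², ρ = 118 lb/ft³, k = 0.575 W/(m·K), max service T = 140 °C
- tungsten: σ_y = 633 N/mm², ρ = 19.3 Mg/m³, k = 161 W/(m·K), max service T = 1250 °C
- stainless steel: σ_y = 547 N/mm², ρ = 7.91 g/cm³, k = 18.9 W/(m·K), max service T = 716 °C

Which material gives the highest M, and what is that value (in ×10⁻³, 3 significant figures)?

nickel superalloy, M = 3.75×10⁻³

Screen on constraints: k ≥ 5.81 W/(m·K); max service T ≥ 197 °C. Survivors: bronze, nickel superalloy, tungsten, stainless steel.
Convert each candidate to consistent units, then evaluate M:
  bronze: σ_y = 373.0 MPa, ρ = 8770 kg/m³
  nickel superalloy: σ_y = 951.5 MPa, ρ = 8230 kg/m³
  tungsten: σ_y = 633.0 MPa, ρ = 19300 kg/m³
  stainless steel: σ_y = 547.0 MPa, ρ = 7910 kg/m³
  nickel superalloy: M = 3.75×10⁻³
  stainless steel: M = 2.96×10⁻³
  bronze: M = 2.20×10⁻³
  tungsten: M = 1.30×10⁻³
Highest index: nickel superalloy.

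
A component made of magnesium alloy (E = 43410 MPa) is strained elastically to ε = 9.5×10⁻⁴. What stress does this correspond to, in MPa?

E = 43410 MPa = 43.41 GPa.
σ = E·ε = 43410 MPa × 9.5×10⁻⁴ = 41.2 MPa.

41.2 MPa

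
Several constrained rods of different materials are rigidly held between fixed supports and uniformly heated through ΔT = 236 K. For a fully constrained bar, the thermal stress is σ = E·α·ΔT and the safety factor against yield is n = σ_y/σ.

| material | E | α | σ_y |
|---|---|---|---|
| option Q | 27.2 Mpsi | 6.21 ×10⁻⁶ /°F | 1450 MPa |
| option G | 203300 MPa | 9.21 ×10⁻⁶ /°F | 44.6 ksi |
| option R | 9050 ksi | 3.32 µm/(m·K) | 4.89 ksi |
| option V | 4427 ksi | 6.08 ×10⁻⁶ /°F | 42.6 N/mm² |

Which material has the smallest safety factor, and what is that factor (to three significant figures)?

Converting E to GPa, α to ×10⁻⁶/K, σ_y to MPa, then σ and n for each:
  option Q: E = 187.5, α = 11.2, σ_y = 1450 → σ = 495 MPa, n = 2.93
  option G: E = 203.3, α = 16.6, σ_y = 307.5 → σ = 795 MPa, n = 0.387
  option R: E = 62.40, α = 3.32, σ_y = 33.72 → σ = 48.9 MPa, n = 0.690
  option V: E = 30.52, α = 10.9, σ_y = 42.60 → σ = 78.8 MPa, n = 0.540
The minimum is option G at n = 0.387.

option G, n = 0.387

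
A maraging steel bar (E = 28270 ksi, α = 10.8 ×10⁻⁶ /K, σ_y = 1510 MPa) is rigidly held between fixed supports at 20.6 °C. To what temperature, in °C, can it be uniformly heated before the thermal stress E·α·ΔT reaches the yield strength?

E = 28270 ksi = 194.9 GPa.
E·α·ΔT = 1510 MPa ⇒ ΔT = 1510 / (194.9×10³ × 10.8×10⁻⁶) = 717.3 K.
T = 20.6 + 717.3 = 737.9 °C.

738 °C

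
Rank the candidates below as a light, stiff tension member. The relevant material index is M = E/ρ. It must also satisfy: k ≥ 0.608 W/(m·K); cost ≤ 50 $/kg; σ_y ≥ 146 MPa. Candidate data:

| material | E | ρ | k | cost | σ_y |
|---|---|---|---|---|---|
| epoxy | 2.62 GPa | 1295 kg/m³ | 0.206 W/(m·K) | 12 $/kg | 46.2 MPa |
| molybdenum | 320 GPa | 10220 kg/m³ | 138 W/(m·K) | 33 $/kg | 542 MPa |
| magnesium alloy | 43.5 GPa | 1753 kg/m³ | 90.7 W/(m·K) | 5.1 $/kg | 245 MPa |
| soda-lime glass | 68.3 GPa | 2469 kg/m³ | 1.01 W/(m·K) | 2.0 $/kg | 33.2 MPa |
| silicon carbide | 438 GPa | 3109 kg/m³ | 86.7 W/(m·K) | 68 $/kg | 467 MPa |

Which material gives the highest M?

Screen on constraints: k ≥ 0.608 W/(m·K); cost ≤ 50 $/kg; σ_y ≥ 146 MPa. Survivors: molybdenum, magnesium alloy.
Per-candidate index values:
  molybdenum: M = 31.3 MN·m/kg
  magnesium alloy: M = 24.8 MN·m/kg
Molybdenum ranks first.

molybdenum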